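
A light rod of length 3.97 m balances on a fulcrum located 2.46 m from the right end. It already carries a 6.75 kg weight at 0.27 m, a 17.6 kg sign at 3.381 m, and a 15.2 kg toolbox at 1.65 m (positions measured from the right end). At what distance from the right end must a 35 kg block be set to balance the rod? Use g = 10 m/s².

Taking torques about the fulcrum (at 2.46 m from the right end):
Weight: 6.75 × 10 = 67.5 N down at 0.27 m → arm 2.19 m, τ = 67.5 × 2.19 = 147.8 N·m clockwise.
Sign: 17.6 × 10 = 176 N down at 3.381 m → arm 0.921 m, τ = 176 × 0.921 = 162.1 N·m counterclockwise.
Toolbox: 15.2 × 10 = 152 N down at 1.65 m → arm 0.81 m, τ = 152 × 0.81 = 123.1 N·m clockwise.
Net moment of existing loads = 108.8 N·m clockwise.
The block weighs 35 × 10 = 350 N and must supply an equal counterclockwise moment, so its lever arm about the fulcrum is 108.8 / 350 = 0.311 m.
That puts it at 2.46 + 0.311 = 2.77 m from the right end.

x ≈ 2.77 m from the right end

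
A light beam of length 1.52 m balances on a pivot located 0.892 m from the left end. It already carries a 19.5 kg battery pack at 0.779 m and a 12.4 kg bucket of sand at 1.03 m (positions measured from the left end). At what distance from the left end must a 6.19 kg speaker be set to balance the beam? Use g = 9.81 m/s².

Taking torques about the pivot (at 0.892 m from the left end):
Battery pack: 19.5 × 9.81 = 191.3 N down at 0.779 m → arm 0.113 m, τ = 191.3 × 0.113 = 21.62 N·m counterclockwise.
Bucket of sand: 12.4 × 9.81 = 121.6 N down at 1.03 m → arm 0.138 m, τ = 121.6 × 0.138 = 16.78 N·m clockwise.
Net moment of existing loads = 4.84 N·m counterclockwise.
The speaker weighs 6.19 × 9.81 = 60.72 N and must supply an equal clockwise moment, so its lever arm about the pivot is 4.84 / 60.72 = 0.0797 m.
That puts it at 0.892 + 0.0797 = 0.972 m from the left end.

x ≈ 0.972 m from the left end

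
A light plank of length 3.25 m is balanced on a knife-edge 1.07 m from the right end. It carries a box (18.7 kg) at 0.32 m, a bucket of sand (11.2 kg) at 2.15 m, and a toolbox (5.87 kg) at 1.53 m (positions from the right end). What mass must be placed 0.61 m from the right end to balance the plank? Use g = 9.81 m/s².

Sum moments about the knife-edge (at 1.07 m from the right end) (the support reaction has zero arm there).
Box: 18.7 × 9.81 = 183.4 N down at 0.32 m → arm 0.75 m, τ = 183.4 × 0.75 = 137.6 N·m clockwise.
Bucket of sand: 11.2 × 9.81 = 109.9 N down at 2.15 m → arm 1.08 m, τ = 109.9 × 1.08 = 118.7 N·m counterclockwise.
Toolbox: 5.87 × 9.81 = 57.58 N down at 1.53 m → arm 0.46 m, τ = 57.58 × 0.46 = 26.49 N·m counterclockwise.
Net moment of known loads = 7.59 N·m counterclockwise.
An unknown mass m at 0.61 m has arm 0.46 m; its moment is m·g·0.46 clockwise.
For rotational equilibrium, m × 9.81 × 0.46 = 7.59, so m = 7.59 / (9.81 × 0.46) = 1.68 kg.

m ≈ 1.68 kg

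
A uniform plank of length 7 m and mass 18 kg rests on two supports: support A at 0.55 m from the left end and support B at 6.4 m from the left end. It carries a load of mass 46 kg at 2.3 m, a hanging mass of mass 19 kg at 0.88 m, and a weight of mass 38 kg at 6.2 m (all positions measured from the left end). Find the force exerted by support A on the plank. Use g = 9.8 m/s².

Choose support B as the axis so its reaction then has zero moment arm.
Beam weight: 18 × 9.8 = 176.4 N down at 3.5 m → arm 2.9 m, τ = 176.4 × 2.9 = 511.6 N·m counterclockwise.
Load: 46 × 9.8 = 450.8 N down at 2.3 m → arm 4.1 m, τ = 450.8 × 4.1 = 1848 N·m counterclockwise.
Hanging mass: 19 × 9.8 = 186.2 N down at 0.88 m → arm 5.52 m, τ = 186.2 × 5.52 = 1028 N·m counterclockwise.
Weight: 38 × 9.8 = 372.4 N down at 6.2 m → arm 0.2 m, τ = 372.4 × 0.2 = 74.48 N·m counterclockwise.
Net load moment about support B = 3462 N·m counterclockwise.
Reaction R at support A is upward at 0.55 m, arm 5.85 m → moment R × 5.85 clockwise.
Setting net torque to zero: R × 5.85 = 3462 → R = 592 N.

R_A ≈ 592 N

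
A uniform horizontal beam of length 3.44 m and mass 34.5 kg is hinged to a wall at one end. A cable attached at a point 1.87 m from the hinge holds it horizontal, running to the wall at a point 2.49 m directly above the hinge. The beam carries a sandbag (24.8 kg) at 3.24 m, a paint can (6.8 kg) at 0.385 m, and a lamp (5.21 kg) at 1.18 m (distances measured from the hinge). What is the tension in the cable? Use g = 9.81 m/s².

Sum moments about the hinge (the unknown hinge reaction has zero arm there).
Beam weight: 34.5 × 9.81 = 338.4 N down at 1.72 m → arm 1.72 m, τ = 338.4 × 1.72 = 582 N·m clockwise.
Sandbag: 24.8 × 9.81 = 243.3 N down at 3.24 m → arm 3.24 m, τ = 243.3 × 3.24 = 788.3 N·m clockwise.
Paint can: 6.8 × 9.81 = 66.71 N down at 0.385 m → arm 0.385 m, τ = 66.71 × 0.385 = 25.68 N·m clockwise.
Lamp: 5.21 × 9.81 = 51.11 N down at 1.18 m → arm 1.18 m, τ = 51.11 × 1.18 = 60.31 N·m clockwise.
Total clockwise load moment = 1456 N·m.
The cable tension T acts at 1.87 m; only its component perpendicular to the beam, T sinθ, produces torque. sinθ = h/√(h²+d²) = 2.49/√(2.49²+1.87²) = 0.7996.
For rotational equilibrium, T × 1.87 × 0.7996 = 1456, so T = 1456 / 1.495 = 974 N.

T ≈ 974 N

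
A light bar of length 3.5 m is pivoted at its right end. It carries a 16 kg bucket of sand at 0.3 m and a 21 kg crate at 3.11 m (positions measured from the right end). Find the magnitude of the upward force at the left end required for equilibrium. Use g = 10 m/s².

Take moments about the right end.
Bucket of sand: 16 × 10 = 160 N down at 0.3 m → arm 0.3 m, τ = 160 × 0.3 = 48 N·m counterclockwise.
Crate: 21 × 10 = 210 N down at 3.11 m → arm 3.11 m, τ = 210 × 3.11 = 653.1 N·m counterclockwise.
Net moment of the loads = 701.1 N·m counterclockwise.
The upward force F acts at the left end, arm 3.5 m, giving F × 3.5 clockwise.
For rotational equilibrium, F × 3.5 = 701.1, so F = 701.1 / 3.5 = 200 N.

F ≈ 200 N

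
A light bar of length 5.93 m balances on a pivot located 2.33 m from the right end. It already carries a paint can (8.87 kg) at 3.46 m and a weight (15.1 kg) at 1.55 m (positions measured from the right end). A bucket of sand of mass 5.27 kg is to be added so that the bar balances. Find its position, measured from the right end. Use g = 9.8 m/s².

Sum moments about the pivot (at 2.33 m from the right end) (the support reaction has zero arm there).
Paint can: 8.87 × 9.8 = 86.93 N down at 3.46 m → arm 1.13 m, τ = 86.93 × 1.13 = 98.23 N·m counterclockwise.
Weight: 15.1 × 9.8 = 148 N down at 1.55 m → arm 0.78 m, τ = 148 × 0.78 = 115.4 N·m clockwise.
Net moment of existing loads = 17.17 N·m clockwise.
The bucket of sand weighs 5.27 × 9.8 = 51.65 N and must supply an equal counterclockwise moment, so its lever arm about the pivot is 17.17 / 51.65 = 0.332 m.
That puts it at 2.33 + 0.332 = 2.66 m from the right end.

x ≈ 2.66 m from the right end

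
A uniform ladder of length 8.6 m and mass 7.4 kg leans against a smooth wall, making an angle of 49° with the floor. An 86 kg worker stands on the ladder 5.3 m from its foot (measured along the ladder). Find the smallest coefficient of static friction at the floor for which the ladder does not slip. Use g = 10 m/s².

μ_min ≈ 0.528

Choose the foot of the ladder as the axis so the floor normal and friction both act there and drop out.
Ladder weight 7.4×10 = 74 N acts at 4.3 m along the ladder; its horizontal arm is 4.3·cos49° = 2.821 m → τ = 208.8 N·m clockwise.
Worker: 86×10 = 860 N at 5.3 m → arm 3.477 m → τ = 2990 N·m clockwise.
Wall normal N acts horizontally at the top; its moment arm is the height L sinθ = 8.6·sin49° = 6.491 m, counterclockwise.
Setting net torque to zero: N × 6.491 = 3199 → N = 492.8 N.
ΣFx = 0 ⇒ f = N_wall = 492.8 N. ΣFy = 0 ⇒ N_floor = 934 N.
μ_min = f / N_floor = 492.8 / 934 = 0.528.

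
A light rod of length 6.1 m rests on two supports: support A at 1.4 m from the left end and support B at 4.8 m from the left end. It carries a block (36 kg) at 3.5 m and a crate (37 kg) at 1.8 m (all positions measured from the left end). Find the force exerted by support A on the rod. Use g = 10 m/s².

Taking torques about support B:
Block: 36 × 10 = 360 N down at 3.5 m → arm 1.3 m, τ = 360 × 1.3 = 468 N·m counterclockwise.
Crate: 37 × 10 = 370 N down at 1.8 m → arm 3 m, τ = 370 × 3 = 1110 N·m counterclockwise.
Net load moment about support B = 1578 N·m counterclockwise.
Reaction R at support A is upward at 1.4 m, arm 3.4 m → moment R × 3.4 clockwise.
Balancing moments: R × 3.4 = 1578, giving R = 464 N.

R_A ≈ 464 N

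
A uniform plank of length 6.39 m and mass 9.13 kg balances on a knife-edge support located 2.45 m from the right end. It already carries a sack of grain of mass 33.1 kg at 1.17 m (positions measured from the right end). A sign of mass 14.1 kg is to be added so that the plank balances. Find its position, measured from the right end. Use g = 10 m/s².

x ≈ 4.97 m from the right end

About the knife-edge support (at 2.45 m from the right end):
Beam weight: 9.13 × 10 = 91.3 N down at 3.195 m → arm 0.745 m, τ = 91.3 × 0.745 = 68.02 N·m counterclockwise.
Sack of grain: 33.1 × 10 = 331 N down at 1.17 m → arm 1.28 m, τ = 331 × 1.28 = 423.7 N·m clockwise.
Net moment of existing loads = 355.7 N·m clockwise.
The sign weighs 14.1 × 10 = 141 N and must supply an equal counterclockwise moment, so its lever arm about the knife-edge support is 355.7 / 141 = 2.52 m.
That puts it at 2.45 + 2.52 = 4.97 m from the right end.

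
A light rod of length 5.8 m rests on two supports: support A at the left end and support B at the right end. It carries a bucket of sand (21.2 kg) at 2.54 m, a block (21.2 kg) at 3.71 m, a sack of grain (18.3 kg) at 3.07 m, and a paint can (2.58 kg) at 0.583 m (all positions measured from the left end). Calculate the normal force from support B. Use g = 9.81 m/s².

R_B ≈ 322 N

Choose support A as the axis so its reaction then has zero moment arm.
Bucket of sand: 21.2 × 9.81 = 208 N down at 2.54 m → arm 2.54 m, τ = 208 × 2.54 = 528.3 N·m clockwise.
Block: 21.2 × 9.81 = 208 N down at 3.71 m → arm 3.71 m, τ = 208 × 3.71 = 771.7 N·m clockwise.
Sack of grain: 18.3 × 9.81 = 179.5 N down at 3.07 m → arm 3.07 m, τ = 179.5 × 3.07 = 551.1 N·m clockwise.
Paint can: 2.58 × 9.81 = 25.31 N down at 0.583 m → arm 0.583 m, τ = 25.31 × 0.583 = 14.76 N·m clockwise.
Net load moment about support A = 1866 N·m clockwise.
Reaction R at support B is upward at 5.8 m, arm 5.8 m → moment R × 5.8 counterclockwise.
Στ = 0 ⇒ R × 5.8 = 1866 ⇒ R = 322 N.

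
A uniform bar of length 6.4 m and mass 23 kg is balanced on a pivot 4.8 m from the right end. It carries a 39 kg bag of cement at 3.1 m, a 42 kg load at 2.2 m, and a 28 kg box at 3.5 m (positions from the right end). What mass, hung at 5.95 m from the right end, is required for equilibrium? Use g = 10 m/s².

m ≈ 216 kg

Take moments about the pivot (at 4.8 m from the right end).
Beam weight: 23 × 10 = 230 N down at 3.2 m → arm 1.6 m, τ = 230 × 1.6 = 368 N·m clockwise.
Bag of cement: 39 × 10 = 390 N down at 3.1 m → arm 1.7 m, τ = 390 × 1.7 = 663 N·m clockwise.
Load: 42 × 10 = 420 N down at 2.2 m → arm 2.6 m, τ = 420 × 2.6 = 1092 N·m clockwise.
Box: 28 × 10 = 280 N down at 3.5 m → arm 1.3 m, τ = 280 × 1.3 = 364 N·m clockwise.
Net moment of known loads = 2487 N·m clockwise.
An unknown mass m at 5.95 m has arm 1.15 m; its moment is m·g·1.15 counterclockwise.
Στ = 0 ⇒ m × 10 × 1.15 = 2487 ⇒ m = 2487 / (10 × 1.15) = 216 kg.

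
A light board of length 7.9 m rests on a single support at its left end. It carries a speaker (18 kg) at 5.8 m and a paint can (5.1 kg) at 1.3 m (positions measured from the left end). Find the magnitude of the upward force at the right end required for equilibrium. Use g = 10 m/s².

Choose the left end as the axis so the unknown pivot reaction has zero arm there.
Speaker: 18 × 10 = 180 N down at 5.8 m → arm 5.8 m, τ = 180 × 5.8 = 1044 N·m clockwise.
Paint can: 5.1 × 10 = 51 N down at 1.3 m → arm 1.3 m, τ = 51 × 1.3 = 66.3 N·m clockwise.
Net moment of the loads = 1110 N·m clockwise.
The upward force F acts at the right end, arm 7.9 m, giving F × 7.9 counterclockwise.
Balancing moments: F × 7.9 = 1110, giving F = 1110 / 7.9 = 141 N.

F ≈ 141 N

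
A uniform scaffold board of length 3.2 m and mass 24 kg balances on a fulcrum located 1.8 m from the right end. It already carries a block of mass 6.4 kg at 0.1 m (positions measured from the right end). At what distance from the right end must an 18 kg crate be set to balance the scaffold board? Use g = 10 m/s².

x ≈ 2.67 m from the right end

Sum moments about the fulcrum (at 1.8 m from the right end) (the support reaction has zero arm there).
Beam weight: 24 × 10 = 240 N down at 1.6 m → arm 0.2 m, τ = 240 × 0.2 = 48 N·m clockwise.
Block: 6.4 × 10 = 64 N down at 0.1 m → arm 1.7 m, τ = 64 × 1.7 = 108.8 N·m clockwise.
Net moment of existing loads = 156.8 N·m clockwise.
The crate weighs 18 × 10 = 180 N and must supply an equal counterclockwise moment, so its lever arm about the fulcrum is 156.8 / 180 = 0.871 m.
That puts it at 1.8 + 0.871 = 2.67 m from the right end.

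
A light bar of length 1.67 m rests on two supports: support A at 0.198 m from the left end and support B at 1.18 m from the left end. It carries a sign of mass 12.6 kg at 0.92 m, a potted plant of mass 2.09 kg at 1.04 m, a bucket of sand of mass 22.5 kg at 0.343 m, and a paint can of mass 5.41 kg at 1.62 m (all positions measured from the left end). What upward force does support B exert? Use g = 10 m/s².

R_B ≈ 222 N

Taking torques about support A:
Sign: 12.6 × 10 = 126 N down at 0.92 m → arm 0.722 m, τ = 126 × 0.722 = 90.97 N·m clockwise.
Potted plant: 2.09 × 10 = 20.9 N down at 1.04 m → arm 0.842 m, τ = 20.9 × 0.842 = 17.6 N·m clockwise.
Bucket of sand: 22.5 × 10 = 225 N down at 0.343 m → arm 0.145 m, τ = 225 × 0.145 = 32.62 N·m clockwise.
Paint can: 5.41 × 10 = 54.1 N down at 1.62 m → arm 1.422 m, τ = 54.1 × 1.422 = 76.93 N·m clockwise.
Net load moment about support A = 218.1 N·m clockwise.
Reaction R at support B is upward at 1.18 m, arm 0.982 m → moment R × 0.982 counterclockwise.
Balancing moments: R × 0.982 = 218.1, giving R = 222 N.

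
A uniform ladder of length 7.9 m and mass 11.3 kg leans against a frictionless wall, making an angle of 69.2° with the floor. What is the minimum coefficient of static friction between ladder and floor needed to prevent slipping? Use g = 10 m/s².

μ_min ≈ 0.19

Sum moments about the foot of the ladder (the floor normal and friction both act there and drop out).
Ladder weight 11.3×10 = 113 N acts at 3.95 m along the ladder; its horizontal arm is 3.95·cos69.2° = 1.403 m → τ = 158.5 N·m clockwise.
Wall normal N acts horizontally at the top; its moment arm is the height L sinθ = 7.9·sin69.2° = 7.385 m, counterclockwise.
Στ = 0 ⇒ N × 7.385 = 158.5 ⇒ N = 21.46 N.
ΣFx = 0 ⇒ f = N_wall = 21.46 N. ΣFy = 0 ⇒ N_floor = 113 N.
μ_min = f / N_floor = 21.46 / 113 = 0.19.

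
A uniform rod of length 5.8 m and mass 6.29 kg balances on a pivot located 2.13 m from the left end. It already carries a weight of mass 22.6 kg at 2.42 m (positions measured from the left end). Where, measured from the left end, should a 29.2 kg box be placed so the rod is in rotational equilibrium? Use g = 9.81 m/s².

Sum moments about the pivot (at 2.13 m from the left end) (the support reaction has zero arm there).
Beam weight: 6.29 × 9.81 = 61.7 N down at 2.9 m → arm 0.77 m, τ = 61.7 × 0.77 = 47.51 N·m clockwise.
Weight: 22.6 × 9.81 = 221.7 N down at 2.42 m → arm 0.29 m, τ = 221.7 × 0.29 = 64.29 N·m clockwise.
Net moment of existing loads = 111.8 N·m clockwise.
The box weighs 29.2 × 9.81 = 286.5 N and must supply an equal counterclockwise moment, so its lever arm about the pivot is 111.8 / 286.5 = 0.39 m.
That puts it at 2.13 − 0.39 = 1.74 m from the left end.

x ≈ 1.74 m from the left end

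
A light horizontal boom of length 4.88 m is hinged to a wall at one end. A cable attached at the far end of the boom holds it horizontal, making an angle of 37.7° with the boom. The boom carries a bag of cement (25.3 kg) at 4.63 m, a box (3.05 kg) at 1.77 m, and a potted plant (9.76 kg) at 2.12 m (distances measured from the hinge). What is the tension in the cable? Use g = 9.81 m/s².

T ≈ 471 N

Sum moments about the hinge (the unknown hinge reaction has zero arm there).
Bag of cement: 25.3 × 9.81 = 248.2 N down at 4.63 m → arm 4.63 m, τ = 248.2 × 4.63 = 1149 N·m clockwise.
Box: 3.05 × 9.81 = 29.92 N down at 1.77 m → arm 1.77 m, τ = 29.92 × 1.77 = 52.96 N·m clockwise.
Potted plant: 9.76 × 9.81 = 95.75 N down at 2.12 m → arm 2.12 m, τ = 95.75 × 2.12 = 203 N·m clockwise.
Total clockwise load moment = 1405 N·m.
The cable tension T acts at 4.88 m; only its component perpendicular to the boom, T sinθ, produces torque. sin 37.7° = 0.6115.
For rotational equilibrium, T × 4.88 × 0.6115 = 1405, so T = 1405 / 2.984 = 471 N.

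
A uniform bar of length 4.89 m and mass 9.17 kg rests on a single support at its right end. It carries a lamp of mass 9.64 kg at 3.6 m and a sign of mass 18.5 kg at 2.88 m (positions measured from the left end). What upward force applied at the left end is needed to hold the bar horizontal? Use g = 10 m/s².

F ≈ 147 N

About the right end:
Beam weight: 9.17 × 10 = 91.7 N down at 2.445 m → arm 2.445 m, τ = 91.7 × 2.445 = 224.2 N·m counterclockwise.
Lamp: 9.64 × 10 = 96.4 N down at 3.6 m → arm 1.29 m, τ = 96.4 × 1.29 = 124.4 N·m counterclockwise.
Sign: 18.5 × 10 = 185 N down at 2.88 m → arm 2.01 m, τ = 185 × 2.01 = 371.8 N·m counterclockwise.
Net moment of the loads = 720.4 N·m counterclockwise.
The upward force F acts at the left end, arm 4.89 m, giving F × 4.89 clockwise.
Στ = 0 ⇒ F × 4.89 = 720.4 ⇒ F = 720.4 / 4.89 = 147 N.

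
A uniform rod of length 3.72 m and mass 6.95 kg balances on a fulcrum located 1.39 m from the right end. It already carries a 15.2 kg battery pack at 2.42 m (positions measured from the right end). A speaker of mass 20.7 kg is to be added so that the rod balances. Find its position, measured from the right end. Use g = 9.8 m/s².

x ≈ 0.476 m from the right end

Sum moments about the fulcrum (at 1.39 m from the right end) (the support reaction has zero arm there).
Beam weight: 6.95 × 9.8 = 68.11 N down at 1.86 m → arm 0.47 m, τ = 68.11 × 0.47 = 32.01 N·m counterclockwise.
Battery pack: 15.2 × 9.8 = 149 N down at 2.42 m → arm 1.03 m, τ = 149 × 1.03 = 153.5 N·m counterclockwise.
Net moment of existing loads = 185.5 N·m counterclockwise.
The speaker weighs 20.7 × 9.8 = 202.9 N and must supply an equal clockwise moment, so its lever arm about the fulcrum is 185.5 / 202.9 = 0.914 m.
That puts it at 1.39 − 0.914 = 0.476 m from the right end.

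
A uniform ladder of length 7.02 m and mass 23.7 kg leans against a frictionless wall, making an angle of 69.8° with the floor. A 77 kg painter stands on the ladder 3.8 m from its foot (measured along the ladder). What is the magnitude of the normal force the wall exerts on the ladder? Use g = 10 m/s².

About the foot of the ladder:
Ladder weight 23.7×10 = 237 N acts at 3.51 m along the ladder; its horizontal arm is 3.51·cos69.8° = 1.212 m → τ = 287.2 N·m clockwise.
Painter: 77×10 = 770 N at 3.8 m → arm 1.312 m → τ = 1010 N·m clockwise.
Wall normal N acts horizontally at the top; its moment arm is the height L sinθ = 7.02·sin69.8° = 6.588 m, counterclockwise.
Setting net torque to zero: N × 6.588 = 1297 → N = 197 N.

N_wall ≈ 197 N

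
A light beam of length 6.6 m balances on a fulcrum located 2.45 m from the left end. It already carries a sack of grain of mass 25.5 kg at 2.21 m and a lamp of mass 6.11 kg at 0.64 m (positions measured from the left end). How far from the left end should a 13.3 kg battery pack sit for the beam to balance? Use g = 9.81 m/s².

x ≈ 3.74 m from the left end

Sum moments about the fulcrum (at 2.45 m from the left end) (the support reaction has zero arm there).
Sack of grain: 25.5 × 9.81 = 250.2 N down at 2.21 m → arm 0.24 m, τ = 250.2 × 0.24 = 60.05 N·m counterclockwise.
Lamp: 6.11 × 9.81 = 59.94 N down at 0.64 m → arm 1.81 m, τ = 59.94 × 1.81 = 108.5 N·m counterclockwise.
Net moment of existing loads = 168.6 N·m counterclockwise.
The battery pack weighs 13.3 × 9.81 = 130.5 N and must supply an equal clockwise moment, so its lever arm about the fulcrum is 168.6 / 130.5 = 1.29 m.
That puts it at 2.45 + 1.29 = 3.74 m from the left end.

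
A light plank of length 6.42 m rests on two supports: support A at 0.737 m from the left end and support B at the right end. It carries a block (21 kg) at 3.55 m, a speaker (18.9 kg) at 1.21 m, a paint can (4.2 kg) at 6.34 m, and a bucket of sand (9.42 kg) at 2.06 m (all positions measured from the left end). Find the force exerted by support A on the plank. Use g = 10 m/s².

R_A ≈ 352 N

Choose support B as the axis so its reaction then has zero moment arm.
Block: 21 × 10 = 210 N down at 3.55 m → arm 2.87 m, τ = 210 × 2.87 = 602.7 N·m counterclockwise.
Speaker: 18.9 × 10 = 189 N down at 1.21 m → arm 5.21 m, τ = 189 × 5.21 = 984.7 N·m counterclockwise.
Paint can: 4.2 × 10 = 42 N down at 6.34 m → arm 0.08 m, τ = 42 × 0.08 = 3.36 N·m counterclockwise.
Bucket of sand: 9.42 × 10 = 94.2 N down at 2.06 m → arm 4.36 m, τ = 94.2 × 4.36 = 410.7 N·m counterclockwise.
Net load moment about support B = 2001 N·m counterclockwise.
Reaction R at support A is upward at 0.737 m, arm 5.683 m → moment R × 5.683 clockwise.
Balancing moments: R × 5.683 = 2001, giving R = 352 N.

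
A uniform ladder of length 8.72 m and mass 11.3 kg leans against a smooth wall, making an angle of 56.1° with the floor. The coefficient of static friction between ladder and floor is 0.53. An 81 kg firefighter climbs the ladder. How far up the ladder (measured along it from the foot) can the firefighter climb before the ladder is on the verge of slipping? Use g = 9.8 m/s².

Taking torques about the foot of the ladder:
Ladder weight 11.3×9.8 = 110.7 N acts at 4.36 m along the ladder; its horizontal arm is 4.36·cos56.1° = 2.432 m → τ = 269.2 N·m clockwise.
Firefighter weight 81×9.8 = 793.8 N at distance d → arm d·cos56.1° → τ = 793.8·d·0.5577 clockwise.
Wall normal N at the top has arm L sinθ = 7.238 m counterclockwise, so Στ = 0 gives N·7.238 = 269.2 + 442.7·d.
ΣFy = 0 ⇒ N_floor = 904.5 N, so the maximum friction is μ_s·N_floor = 0.53×904.5 = 479.4 N. ΣFx = 0 ⇒ N_wall = f, so at the slipping point N = 479.4 N.
Substituting: 479.4×7.238 = 269.2 + 442.7·d ⇒ d = (3470 − 269.2) / 442.7 = 7.23 m.

d ≈ 7.23 m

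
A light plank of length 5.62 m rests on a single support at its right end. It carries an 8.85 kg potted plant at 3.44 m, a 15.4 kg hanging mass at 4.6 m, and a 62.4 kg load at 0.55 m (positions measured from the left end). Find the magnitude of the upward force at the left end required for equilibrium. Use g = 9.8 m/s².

Choose the right end as the axis so the unknown pivot reaction has zero arm there.
Potted plant: 8.85 × 9.8 = 86.73 N down at 3.44 m → arm 2.18 m, τ = 86.73 × 2.18 = 189.1 N·m counterclockwise.
Hanging mass: 15.4 × 9.8 = 150.9 N down at 4.6 m → arm 1.02 m, τ = 150.9 × 1.02 = 153.9 N·m counterclockwise.
Load: 62.4 × 9.8 = 611.5 N down at 0.55 m → arm 5.07 m, τ = 611.5 × 5.07 = 3100 N·m counterclockwise.
Net moment of the loads = 3443 N·m counterclockwise.
The upward force F acts at the left end, arm 5.62 m, giving F × 5.62 clockwise.
Setting net torque to zero: F × 5.62 = 3443 → F = 3443 / 5.62 = 613 N.

F ≈ 613 N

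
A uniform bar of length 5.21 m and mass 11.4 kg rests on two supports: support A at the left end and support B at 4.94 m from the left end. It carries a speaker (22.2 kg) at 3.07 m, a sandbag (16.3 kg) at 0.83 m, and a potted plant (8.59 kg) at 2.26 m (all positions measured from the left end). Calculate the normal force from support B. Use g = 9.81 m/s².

Sum moments about support A (its reaction then has zero moment arm).
Beam weight: 11.4 × 9.81 = 111.8 N down at 2.605 m → arm 2.605 m, τ = 111.8 × 2.605 = 291.2 N·m clockwise.
Speaker: 22.2 × 9.81 = 217.8 N down at 3.07 m → arm 3.07 m, τ = 217.8 × 3.07 = 668.6 N·m clockwise.
Sandbag: 16.3 × 9.81 = 159.9 N down at 0.83 m → arm 0.83 m, τ = 159.9 × 0.83 = 132.7 N·m clockwise.
Potted plant: 8.59 × 9.81 = 84.27 N down at 2.26 m → arm 2.26 m, τ = 84.27 × 2.26 = 190.5 N·m clockwise.
Net load moment about support A = 1283 N·m clockwise.
Reaction R at support B is upward at 4.94 m, arm 4.94 m → moment R × 4.94 counterclockwise.
Balancing moments: R × 4.94 = 1283, giving R = 260 N.

R_B ≈ 260 N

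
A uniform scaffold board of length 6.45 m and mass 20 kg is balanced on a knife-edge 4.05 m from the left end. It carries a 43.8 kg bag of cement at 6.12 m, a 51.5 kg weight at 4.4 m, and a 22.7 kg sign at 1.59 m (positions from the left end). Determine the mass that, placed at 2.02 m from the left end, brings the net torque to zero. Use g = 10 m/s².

Choose the knife-edge (at 4.05 m from the left end) as the axis so the support reaction has zero arm there.
Beam weight: 20 × 10 = 200 N down at 3.225 m → arm 0.825 m, τ = 200 × 0.825 = 165 N·m counterclockwise.
Bag of cement: 43.8 × 10 = 438 N down at 6.12 m → arm 2.07 m, τ = 438 × 2.07 = 906.7 N·m clockwise.
Weight: 51.5 × 10 = 515 N down at 4.4 m → arm 0.35 m, τ = 515 × 0.35 = 180.2 N·m clockwise.
Sign: 22.7 × 10 = 227 N down at 1.59 m → arm 2.46 m, τ = 227 × 2.46 = 558.4 N·m counterclockwise.
Net moment of known loads = 363.5 N·m clockwise.
An unknown mass m at 2.02 m has arm 2.03 m; its moment is m·g·2.03 counterclockwise.
Setting net torque to zero: m × 10 × 2.03 = 363.5 → m = 363.5 / (10 × 2.03) = 17.9 kg.

m ≈ 17.9 kg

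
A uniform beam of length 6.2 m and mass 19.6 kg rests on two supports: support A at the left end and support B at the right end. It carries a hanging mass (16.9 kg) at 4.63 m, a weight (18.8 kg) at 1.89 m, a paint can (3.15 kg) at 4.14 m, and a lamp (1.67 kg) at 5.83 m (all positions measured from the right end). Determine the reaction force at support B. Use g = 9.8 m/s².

R_B ≈ 277 N

Choose support A as the axis so its reaction then has zero moment arm.
Beam weight: 19.6 × 9.8 = 192.1 N down at 3.1 m → arm 3.1 m, τ = 192.1 × 3.1 = 595.5 N·m clockwise.
Hanging mass: 16.9 × 9.8 = 165.6 N down at 4.63 m → arm 1.57 m, τ = 165.6 × 1.57 = 260 N·m clockwise.
Weight: 18.8 × 9.8 = 184.2 N down at 1.89 m → arm 4.31 m, τ = 184.2 × 4.31 = 793.9 N·m clockwise.
Paint can: 3.15 × 9.8 = 30.87 N down at 4.14 m → arm 2.06 m, τ = 30.87 × 2.06 = 63.59 N·m clockwise.
Lamp: 1.67 × 9.8 = 16.37 N down at 5.83 m → arm 0.37 m, τ = 16.37 × 0.37 = 6.057 N·m clockwise.
Net load moment about support A = 1719 N·m clockwise.
Reaction R at support B is upward at 0 m, arm 6.2 m → moment R × 6.2 counterclockwise.
For rotational equilibrium, R × 6.2 = 1719, so R = 277 N.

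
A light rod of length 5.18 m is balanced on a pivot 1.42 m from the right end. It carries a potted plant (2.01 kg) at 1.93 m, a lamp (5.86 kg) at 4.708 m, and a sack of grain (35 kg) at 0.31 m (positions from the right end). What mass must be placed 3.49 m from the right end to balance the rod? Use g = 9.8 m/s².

Take moments about the pivot (at 1.42 m from the right end).
Potted plant: 2.01 × 9.8 = 19.7 N down at 1.93 m → arm 0.51 m, τ = 19.7 × 0.51 = 10.05 N·m counterclockwise.
Lamp: 5.86 × 9.8 = 57.43 N down at 4.708 m → arm 3.288 m, τ = 57.43 × 3.288 = 188.8 N·m counterclockwise.
Sack of grain: 35 × 9.8 = 343 N down at 0.31 m → arm 1.11 m, τ = 343 × 1.11 = 380.7 N·m clockwise.
Net moment of known loads = 181.8 N·m clockwise.
An unknown mass m at 3.49 m has arm 2.07 m; its moment is m·g·2.07 counterclockwise.
For rotational equilibrium, m × 9.8 × 2.07 = 181.8, so m = 181.8 / (9.8 × 2.07) = 8.96 kg.

m ≈ 8.96 kg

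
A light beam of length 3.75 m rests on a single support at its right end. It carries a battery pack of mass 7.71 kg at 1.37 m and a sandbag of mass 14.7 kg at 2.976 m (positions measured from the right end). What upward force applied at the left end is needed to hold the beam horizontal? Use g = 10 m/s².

Choose the right end as the axis so the unknown pivot reaction has zero arm there.
Battery pack: 7.71 × 10 = 77.1 N down at 1.37 m → arm 1.37 m, τ = 77.1 × 1.37 = 105.6 N·m counterclockwise.
Sandbag: 14.7 × 10 = 147 N down at 2.976 m → arm 2.976 m, τ = 147 × 2.976 = 437.5 N·m counterclockwise.
Net moment of the loads = 543.1 N·m counterclockwise.
The upward force F acts at the left end, arm 3.75 m, giving F × 3.75 clockwise.
Στ = 0 ⇒ F × 3.75 = 543.1 ⇒ F = 543.1 / 3.75 = 145 N.

F ≈ 145 N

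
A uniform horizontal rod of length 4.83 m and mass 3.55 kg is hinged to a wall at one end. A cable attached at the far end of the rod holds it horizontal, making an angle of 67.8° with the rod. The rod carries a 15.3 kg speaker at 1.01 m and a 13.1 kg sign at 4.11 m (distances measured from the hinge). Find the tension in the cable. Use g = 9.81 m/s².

Choose the hinge as the axis so the unknown hinge reaction has zero arm there.
Beam weight: 3.55 × 9.81 = 34.83 N down at 2.415 m → arm 2.415 m, τ = 34.83 × 2.415 = 84.11 N·m clockwise.
Speaker: 15.3 × 9.81 = 150.1 N down at 1.01 m → arm 1.01 m, τ = 150.1 × 1.01 = 151.6 N·m clockwise.
Sign: 13.1 × 9.81 = 128.5 N down at 4.11 m → arm 4.11 m, τ = 128.5 × 4.11 = 528.1 N·m clockwise.
Total clockwise load moment = 763.8 N·m.
The cable tension T acts at 4.83 m; only its component perpendicular to the rod, T sinθ, produces torque. sin 67.8° = 0.9259.
Στ = 0 ⇒ T × 4.83 × 0.9259 = 763.8 ⇒ T = 763.8 / 4.472 = 171 N.

T ≈ 171 N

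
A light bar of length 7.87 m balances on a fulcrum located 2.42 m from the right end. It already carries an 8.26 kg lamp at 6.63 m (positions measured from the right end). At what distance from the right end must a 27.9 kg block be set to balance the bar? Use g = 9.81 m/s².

About the fulcrum (at 2.42 m from the right end):
Lamp: 8.26 × 9.81 = 81.03 N down at 6.63 m → arm 4.21 m, τ = 81.03 × 4.21 = 341.1 N·m counterclockwise.
Net moment of existing loads = 341.1 N·m counterclockwise.
The block weighs 27.9 × 9.81 = 273.7 N and must supply an equal clockwise moment, so its lever arm about the fulcrum is 341.1 / 273.7 = 1.25 m.
That puts it at 2.42 − 1.25 = 1.17 m from the right end.

x ≈ 1.17 m from the right end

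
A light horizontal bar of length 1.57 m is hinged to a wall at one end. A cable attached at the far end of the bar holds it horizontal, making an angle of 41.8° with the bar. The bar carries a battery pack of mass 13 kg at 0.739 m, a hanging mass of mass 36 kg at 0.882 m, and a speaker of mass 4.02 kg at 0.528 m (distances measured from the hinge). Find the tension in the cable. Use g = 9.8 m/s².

About the hinge:
Battery pack: 13 × 9.8 = 127.4 N down at 0.739 m → arm 0.739 m, τ = 127.4 × 0.739 = 94.15 N·m clockwise.
Hanging mass: 36 × 9.8 = 352.8 N down at 0.882 m → arm 0.882 m, τ = 352.8 × 0.882 = 311.2 N·m clockwise.
Speaker: 4.02 × 9.8 = 39.4 N down at 0.528 m → arm 0.528 m, τ = 39.4 × 0.528 = 20.8 N·m clockwise.
Total clockwise load moment = 426.2 N·m.
The cable tension T acts at 1.57 m; only its component perpendicular to the bar, T sinθ, produces torque. sin 41.8° = 0.6665.
For rotational equilibrium, T × 1.57 × 0.6665 = 426.2, so T = 426.2 / 1.046 = 407 N.

T ≈ 407 N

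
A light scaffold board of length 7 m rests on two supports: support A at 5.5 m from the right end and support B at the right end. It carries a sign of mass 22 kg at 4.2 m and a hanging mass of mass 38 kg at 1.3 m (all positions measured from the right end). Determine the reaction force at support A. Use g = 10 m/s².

Taking torques about support B:
Sign: 22 × 10 = 220 N down at 4.2 m → arm 4.2 m, τ = 220 × 4.2 = 924 N·m counterclockwise.
Hanging mass: 38 × 10 = 380 N down at 1.3 m → arm 1.3 m, τ = 380 × 1.3 = 494 N·m counterclockwise.
Net load moment about support B = 1418 N·m counterclockwise.
Reaction R at support A is upward at 5.5 m, arm 5.5 m → moment R × 5.5 clockwise.
For rotational equilibrium, R × 5.5 = 1418, so R = 258 N.

R_A ≈ 258 N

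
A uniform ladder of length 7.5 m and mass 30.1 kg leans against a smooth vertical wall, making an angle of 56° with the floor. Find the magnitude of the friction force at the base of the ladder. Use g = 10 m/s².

Take moments about the foot of the ladder.
Ladder weight 30.1×10 = 301 N acts at 3.75 m along the ladder; its horizontal arm is 3.75·cos56° = 2.097 m → τ = 631.2 N·m clockwise.
Wall normal N acts horizontally at the top; its moment arm is the height L sinθ = 7.5·sin56° = 6.218 m, counterclockwise.
Balancing moments: N × 6.218 = 631.2, giving N = 102 N.
ΣFx = 0: friction at the foot balances the wall's push, so f = N_wall = 102 N.

f ≈ 102 N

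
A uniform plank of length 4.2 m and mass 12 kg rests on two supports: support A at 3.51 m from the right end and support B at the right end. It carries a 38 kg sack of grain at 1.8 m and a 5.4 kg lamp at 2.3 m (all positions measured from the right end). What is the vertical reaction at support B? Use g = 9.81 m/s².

Sum moments about support A (its reaction then has zero moment arm).
Beam weight: 12 × 9.81 = 117.7 N down at 2.1 m → arm 1.41 m, τ = 117.7 × 1.41 = 166 N·m clockwise.
Sack of grain: 38 × 9.81 = 372.8 N down at 1.8 m → arm 1.71 m, τ = 372.8 × 1.71 = 637.5 N·m clockwise.
Lamp: 5.4 × 9.81 = 52.97 N down at 2.3 m → arm 1.21 m, τ = 52.97 × 1.21 = 64.09 N·m clockwise.
Net load moment about support A = 867.6 N·m clockwise.
Reaction R at support B is upward at 0 m, arm 3.51 m → moment R × 3.51 counterclockwise.
Setting net torque to zero: R × 3.51 = 867.6 → R = 247 N.

R_B ≈ 247 N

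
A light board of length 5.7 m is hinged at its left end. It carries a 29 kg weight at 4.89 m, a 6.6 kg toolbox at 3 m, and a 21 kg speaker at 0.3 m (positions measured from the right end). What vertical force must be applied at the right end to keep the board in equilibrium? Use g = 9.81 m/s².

F ≈ 266 N

About the left end:
Weight: 29 × 9.81 = 284.5 N down at 4.89 m → arm 0.81 m, τ = 284.5 × 0.81 = 230.4 N·m clockwise.
Toolbox: 6.6 × 9.81 = 64.75 N down at 3 m → arm 2.7 m, τ = 64.75 × 2.7 = 174.8 N·m clockwise.
Speaker: 21 × 9.81 = 206 N down at 0.3 m → arm 5.4 m, τ = 206 × 5.4 = 1112 N·m clockwise.
Net moment of the loads = 1517 N·m clockwise.
The upward force F acts at the right end, arm 5.7 m, giving F × 5.7 counterclockwise.
For rotational equilibrium, F × 5.7 = 1517, so F = 1517 / 5.7 = 266 N.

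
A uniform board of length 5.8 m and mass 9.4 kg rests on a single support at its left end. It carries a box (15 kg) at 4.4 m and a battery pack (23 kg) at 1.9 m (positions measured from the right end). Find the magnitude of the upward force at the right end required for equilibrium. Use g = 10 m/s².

F ≈ 238 N

Taking torques about the left end:
Beam weight: 9.4 × 10 = 94 N down at 2.9 m → arm 2.9 m, τ = 94 × 2.9 = 272.6 N·m clockwise.
Box: 15 × 10 = 150 N down at 4.4 m → arm 1.4 m, τ = 150 × 1.4 = 210 N·m clockwise.
Battery pack: 23 × 10 = 230 N down at 1.9 m → arm 3.9 m, τ = 230 × 3.9 = 897 N·m clockwise.
Net moment of the loads = 1380 N·m clockwise.
The upward force F acts at the right end, arm 5.8 m, giving F × 5.8 counterclockwise.
For rotational equilibrium, F × 5.8 = 1380, so F = 1380 / 5.8 = 238 N.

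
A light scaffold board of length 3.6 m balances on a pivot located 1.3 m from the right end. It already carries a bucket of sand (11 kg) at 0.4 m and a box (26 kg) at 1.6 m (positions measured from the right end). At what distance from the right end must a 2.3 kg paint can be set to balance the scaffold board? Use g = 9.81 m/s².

Choose the pivot (at 1.3 m from the right end) as the axis so the support reaction has zero arm there.
Bucket of sand: 11 × 9.81 = 107.9 N down at 0.4 m → arm 0.9 m, τ = 107.9 × 0.9 = 97.11 N·m clockwise.
Box: 26 × 9.81 = 255.1 N down at 1.6 m → arm 0.3 m, τ = 255.1 × 0.3 = 76.53 N·m counterclockwise.
Net moment of existing loads = 20.58 N·m clockwise.
The paint can weighs 2.3 × 9.81 = 22.56 N and must supply an equal counterclockwise moment, so its lever arm about the pivot is 20.58 / 22.56 = 0.912 m.
That puts it at 1.3 + 0.912 = 2.21 m from the right end.

x ≈ 2.21 m from the right end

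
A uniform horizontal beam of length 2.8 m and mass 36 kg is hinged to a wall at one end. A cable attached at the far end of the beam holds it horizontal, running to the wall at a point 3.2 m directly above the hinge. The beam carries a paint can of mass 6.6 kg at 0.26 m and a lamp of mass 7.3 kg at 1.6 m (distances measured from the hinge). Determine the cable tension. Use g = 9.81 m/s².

T ≈ 297 N

About the hinge:
Beam weight: 36 × 9.81 = 353.2 N down at 1.4 m → arm 1.4 m, τ = 353.2 × 1.4 = 494.5 N·m clockwise.
Paint can: 6.6 × 9.81 = 64.75 N down at 0.26 m → arm 0.26 m, τ = 64.75 × 0.26 = 16.84 N·m clockwise.
Lamp: 7.3 × 9.81 = 71.61 N down at 1.6 m → arm 1.6 m, τ = 71.61 × 1.6 = 114.6 N·m clockwise.
Total clockwise load moment = 625.9 N·m.
The cable tension T acts at 2.8 m; only its component perpendicular to the beam, T sinθ, produces torque. sinθ = h/√(h²+d²) = 3.2/√(3.2²+2.8²) = 0.7526.
Balancing moments: T × 2.8 × 0.7526 = 625.9, giving T = 625.9 / 2.107 = 297 N.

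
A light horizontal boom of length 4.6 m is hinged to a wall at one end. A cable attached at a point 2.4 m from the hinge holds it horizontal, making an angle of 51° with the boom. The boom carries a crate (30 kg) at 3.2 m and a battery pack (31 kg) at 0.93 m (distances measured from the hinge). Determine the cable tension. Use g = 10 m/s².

T ≈ 669 N

Choose the hinge as the axis so the unknown hinge reaction has zero arm there.
Crate: 30 × 10 = 300 N down at 3.2 m → arm 3.2 m, τ = 300 × 3.2 = 960 N·m clockwise.
Battery pack: 31 × 10 = 310 N down at 0.93 m → arm 0.93 m, τ = 310 × 0.93 = 288.3 N·m clockwise.
Total clockwise load moment = 1248 N·m.
The cable tension T acts at 2.4 m; only its component perpendicular to the boom, T sinθ, produces torque. sin 51° = 0.7771.
Setting net torque to zero: T × 2.4 × 0.7771 = 1248 → T = 1248 / 1.865 = 669 N.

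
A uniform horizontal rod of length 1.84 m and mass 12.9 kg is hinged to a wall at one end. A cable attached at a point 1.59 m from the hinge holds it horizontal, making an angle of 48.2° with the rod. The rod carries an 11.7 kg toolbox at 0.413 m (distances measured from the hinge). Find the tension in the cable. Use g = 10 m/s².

T ≈ 141 N

About the hinge:
Beam weight: 12.9 × 10 = 129 N down at 0.92 m → arm 0.92 m, τ = 129 × 0.92 = 118.7 N·m clockwise.
Toolbox: 11.7 × 10 = 117 N down at 0.413 m → arm 0.413 m, τ = 117 × 0.413 = 48.32 N·m clockwise.
Total clockwise load moment = 167 N·m.
The cable tension T acts at 1.59 m; only its component perpendicular to the rod, T sinθ, produces torque. sin 48.2° = 0.7455.
Στ = 0 ⇒ T × 1.59 × 0.7455 = 167 ⇒ T = 167 / 1.185 = 141 N.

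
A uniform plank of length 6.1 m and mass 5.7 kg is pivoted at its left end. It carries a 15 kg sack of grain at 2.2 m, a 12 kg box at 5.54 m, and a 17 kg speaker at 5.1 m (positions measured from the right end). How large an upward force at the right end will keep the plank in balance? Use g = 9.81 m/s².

F ≈ 160 N

Take moments about the left end.
Beam weight: 5.7 × 9.81 = 55.92 N down at 3.05 m → arm 3.05 m, τ = 55.92 × 3.05 = 170.6 N·m clockwise.
Sack of grain: 15 × 9.81 = 147.2 N down at 2.2 m → arm 3.9 m, τ = 147.2 × 3.9 = 574.1 N·m clockwise.
Box: 12 × 9.81 = 117.7 N down at 5.54 m → arm 0.56 m, τ = 117.7 × 0.56 = 65.91 N·m clockwise.
Speaker: 17 × 9.81 = 166.8 N down at 5.1 m → arm 1 m, τ = 166.8 × 1 = 166.8 N·m clockwise.
Net moment of the loads = 977.4 N·m clockwise.
The upward force F acts at the right end, arm 6.1 m, giving F × 6.1 counterclockwise.
Στ = 0 ⇒ F × 6.1 = 977.4 ⇒ F = 977.4 / 6.1 = 160 N.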